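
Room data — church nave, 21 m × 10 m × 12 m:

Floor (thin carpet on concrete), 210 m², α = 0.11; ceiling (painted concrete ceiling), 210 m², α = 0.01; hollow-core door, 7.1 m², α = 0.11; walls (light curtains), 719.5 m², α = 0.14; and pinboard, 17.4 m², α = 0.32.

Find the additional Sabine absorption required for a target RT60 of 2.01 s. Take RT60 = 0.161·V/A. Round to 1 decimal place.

69.6 sabins

Equivalent absorption area: A₁ = 210×0.11 + 210×0.01 + 7.1×0.11 + 719.5×0.14 + 17.4×0.32 = 132.279 m².
Target A₂ = 0.161·2520/2.01 = 201.851 sabins (V = 2520 m³).
Additional absorption ΔA = 201.851 − 132.279 = 69.6 sabins.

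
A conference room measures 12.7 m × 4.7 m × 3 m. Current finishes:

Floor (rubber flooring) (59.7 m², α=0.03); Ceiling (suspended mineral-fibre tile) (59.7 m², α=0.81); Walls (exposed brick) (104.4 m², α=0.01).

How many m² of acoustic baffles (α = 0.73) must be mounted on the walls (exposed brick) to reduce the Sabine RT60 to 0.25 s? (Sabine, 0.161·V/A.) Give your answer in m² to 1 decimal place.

Equivalent absorption area: A₁ = 59.7·0.03 + 59.7·0.81 + 104.4·0.01 = 51.192 m².
Required A₂ = 0.161·179.07/0.25 = 115.321 sabins.
ΔA needed = 115.321 − 51.192 = 64.129 sabins.
Each m² of panel replacing the walls (exposed brick) adds (0.73 − 0.01) = 0.72 sabins.
Panel area = 64.129 / 0.72 = 89.1 m².

89.1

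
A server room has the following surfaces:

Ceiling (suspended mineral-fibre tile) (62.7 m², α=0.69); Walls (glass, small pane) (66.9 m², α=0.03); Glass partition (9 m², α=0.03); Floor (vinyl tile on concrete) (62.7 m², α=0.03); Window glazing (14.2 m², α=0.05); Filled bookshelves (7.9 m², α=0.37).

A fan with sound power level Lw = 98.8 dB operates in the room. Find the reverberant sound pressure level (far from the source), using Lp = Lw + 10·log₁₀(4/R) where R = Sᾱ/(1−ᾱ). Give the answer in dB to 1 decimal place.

Σ(Sᵢαᵢ) = 62.7·0.69 + 66.9·0.03 + 9·0.03 + 62.7·0.03 + 14.2·0.05 + 7.9·0.37 = 51.054; total area S = 223.4 m².
ᾱ = 51.054/223.4 = 0.2285; R = Sᾱ/(1−ᾱ) = 51.054/(1−0.2285) = 66.175 m².
Lp = 98.8 + 10·log₁₀(4/66.175) = 98.8 + (-12.19) = 86.6 dB.

86.6 dB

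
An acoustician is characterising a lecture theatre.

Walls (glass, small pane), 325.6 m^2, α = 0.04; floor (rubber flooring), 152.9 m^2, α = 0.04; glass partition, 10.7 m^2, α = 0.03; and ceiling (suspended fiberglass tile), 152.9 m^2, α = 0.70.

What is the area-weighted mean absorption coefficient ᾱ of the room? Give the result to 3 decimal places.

0.197

S = Σ Sᵢ = 325.6 + 152.9 + 10.7 + 152.9 = 642.1 m^2.
Weighted sum Σ Sα = 126.491.
ᾱ = 126.491 / 642.1 = 0.197.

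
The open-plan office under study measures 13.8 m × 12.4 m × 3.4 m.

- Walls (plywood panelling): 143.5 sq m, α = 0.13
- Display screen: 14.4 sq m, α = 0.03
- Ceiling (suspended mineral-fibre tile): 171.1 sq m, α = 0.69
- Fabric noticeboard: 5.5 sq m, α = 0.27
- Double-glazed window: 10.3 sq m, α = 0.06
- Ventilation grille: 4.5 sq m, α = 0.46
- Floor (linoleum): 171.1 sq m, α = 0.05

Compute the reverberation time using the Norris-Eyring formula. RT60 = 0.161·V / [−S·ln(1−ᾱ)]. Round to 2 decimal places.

0.53 sec

S = Σ Sᵢ = 520.4 sq m.
Σ(Sᵢαᵢ) = 143.5×0.13 + 14.4×0.03 + 171.1×0.69 + 5.5×0.27 + 10.3×0.06 + 4.5×0.46 + 171.1×0.05 = 149.874.
Mean coefficient ᾱ = A/S = 0.2880.
Eyring denominator: −S ln(1−ᾱ) = 176.768.
V = 13.8 × 12.4 × 3.4 = 581.808 m³.
T = 0.161·V/[−S·ln(1−ᾱ)] = 0.161·581.808/176.768 = 0.53 s.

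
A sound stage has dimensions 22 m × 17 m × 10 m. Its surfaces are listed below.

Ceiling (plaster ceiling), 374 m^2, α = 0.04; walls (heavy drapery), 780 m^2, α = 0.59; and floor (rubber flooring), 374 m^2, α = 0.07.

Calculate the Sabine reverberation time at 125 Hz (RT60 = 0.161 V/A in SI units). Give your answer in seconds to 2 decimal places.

Total absorption A = 374*0.04 + 780*0.59 + 374*0.07
  = 14.960 + 460.200 + 26.180 = 501.340 m^2 sabins.
Volume V = 22 × 17 × 10 = 3740 m³.
Sabine: RT60 = 0.161 × 3740 / 501.340 = 1.20 s.

1.20 s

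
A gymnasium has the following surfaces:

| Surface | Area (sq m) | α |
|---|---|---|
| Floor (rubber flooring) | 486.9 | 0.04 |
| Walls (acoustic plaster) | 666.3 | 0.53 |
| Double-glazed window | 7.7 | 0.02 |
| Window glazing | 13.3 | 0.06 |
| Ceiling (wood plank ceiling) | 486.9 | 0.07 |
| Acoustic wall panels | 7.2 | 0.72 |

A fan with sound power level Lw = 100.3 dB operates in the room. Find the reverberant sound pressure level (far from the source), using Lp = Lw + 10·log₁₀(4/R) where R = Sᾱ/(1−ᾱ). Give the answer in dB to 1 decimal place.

A = 412.834 sabins; S = 1668.3 sq m.
ᾱ = 412.834/1668.3 = 0.2475; R = Sᾱ/(1−ᾱ) = 412.834/(1−0.2475) = 548.617 sq m.
Lp = 100.3 + 10·log₁₀(4/548.617) = 100.3 + (-21.37) = 78.9 dB.

78.9 dB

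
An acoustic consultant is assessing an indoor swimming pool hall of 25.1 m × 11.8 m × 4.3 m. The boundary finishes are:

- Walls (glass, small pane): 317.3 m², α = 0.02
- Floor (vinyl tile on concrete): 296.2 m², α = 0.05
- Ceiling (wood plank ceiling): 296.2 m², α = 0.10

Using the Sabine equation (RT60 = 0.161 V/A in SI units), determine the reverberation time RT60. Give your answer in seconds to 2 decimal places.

4.04 s

Total absorption A = 317.3·0.02 + 296.2·0.05 + 296.2·0.10
  = 6.346 + 14.810 + 29.620 = 50.776 m² sabins.
Volume V = 25.1 × 11.8 × 4.3 = 1273.574 m³.
T = 0.161 V/A = 0.161·1273.574/50.776 = 4.04 s.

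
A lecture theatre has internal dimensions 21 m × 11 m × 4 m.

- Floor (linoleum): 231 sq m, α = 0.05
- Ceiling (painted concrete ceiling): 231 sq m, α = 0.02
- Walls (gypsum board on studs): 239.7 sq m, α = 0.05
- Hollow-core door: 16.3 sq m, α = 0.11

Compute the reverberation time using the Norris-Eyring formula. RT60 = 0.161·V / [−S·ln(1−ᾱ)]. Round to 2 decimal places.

4.86 sec

Total surface area S = 231 + 231 + 239.7 + 16.3 = 718.0 sq m.
Σ(Sᵢαᵢ) = 231×0.05 + 231×0.02 + 239.7×0.05 + 16.3×0.11 = 29.948.
ᾱ = 29.948 / 718.0 = 0.0417.
−S·ln(1−ᾱ) = −718.0 × ln(1 − 0.0417) = 30.583.
V = 21 × 11 × 4 = 924 m³.
RT60 = 0.161 × 924 / 30.583 = 4.86 s.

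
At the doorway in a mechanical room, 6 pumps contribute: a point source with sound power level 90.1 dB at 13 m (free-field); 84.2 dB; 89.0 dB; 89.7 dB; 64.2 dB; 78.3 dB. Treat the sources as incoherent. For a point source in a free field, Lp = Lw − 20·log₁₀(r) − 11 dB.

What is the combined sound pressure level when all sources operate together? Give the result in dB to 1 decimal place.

Source at 13 m: Lp = 90.1 − 20·log₁₀(13) − 11 = 56.8 dB.
Σ 10^(Lᵢ/10) = 2.061e+09.
Combined level = 10 log₁₀(2.061e+09) = 93.1 dB.

93.1 dB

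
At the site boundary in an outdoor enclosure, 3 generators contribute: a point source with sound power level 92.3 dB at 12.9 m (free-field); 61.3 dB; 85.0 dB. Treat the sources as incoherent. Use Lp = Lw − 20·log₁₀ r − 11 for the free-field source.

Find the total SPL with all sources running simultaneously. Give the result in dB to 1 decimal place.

Source at 12.9 m: Lp = 92.3 − 20·log₁₀(12.9) − 11 = 59.1 dB.
Sum in the linear (power) domain: Σ 10^(Lᵢ/10) = 10^(59.1/10) + 10^(61.3/10) + 10^(85.0/10) = 3.184e+08.
Combined level = 10 log₁₀(3.184e+08) = 85.0 dB.

85.0 dB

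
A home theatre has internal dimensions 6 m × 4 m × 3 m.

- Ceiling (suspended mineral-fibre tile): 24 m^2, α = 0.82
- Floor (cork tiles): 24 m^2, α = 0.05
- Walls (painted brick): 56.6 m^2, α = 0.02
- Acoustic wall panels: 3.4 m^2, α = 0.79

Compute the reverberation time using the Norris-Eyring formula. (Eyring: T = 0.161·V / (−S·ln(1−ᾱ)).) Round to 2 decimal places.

0.41 seconds

S = Σ Sᵢ = 108.0 m^2.
Absorption A = 24·0.82 + 24·0.05 + 56.6·0.02 + 3.4·0.79 = 24.698 sabins.
Mean coefficient ᾱ = A/S = 0.2287.
Eyring denominator: −S ln(1−ᾱ) = 28.045.
V = 6 × 4 × 3 = 72 m³.
T = 0.161·V/[−S·ln(1−ᾱ)] = 0.161·72/28.045 = 0.41 s.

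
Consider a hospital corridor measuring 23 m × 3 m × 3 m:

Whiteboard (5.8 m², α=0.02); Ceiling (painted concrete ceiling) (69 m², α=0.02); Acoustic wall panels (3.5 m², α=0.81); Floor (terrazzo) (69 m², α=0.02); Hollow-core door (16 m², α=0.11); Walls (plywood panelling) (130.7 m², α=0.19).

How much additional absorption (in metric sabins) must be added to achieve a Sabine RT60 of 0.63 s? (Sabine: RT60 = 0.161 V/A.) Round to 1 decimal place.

20.6 sabins

Equivalent absorption area: A₁ = 5.8×0.02 + 69×0.02 + 3.5×0.81 + 69×0.02 + 16×0.11 + 130.7×0.19 = 32.304 m².
For T = 0.63 s, need A₂ = 0.161·V/T = 0.161·207/0.63 = 52.900 sabins.
Additional absorption ΔA = 52.900 − 32.304 = 20.6 sabins.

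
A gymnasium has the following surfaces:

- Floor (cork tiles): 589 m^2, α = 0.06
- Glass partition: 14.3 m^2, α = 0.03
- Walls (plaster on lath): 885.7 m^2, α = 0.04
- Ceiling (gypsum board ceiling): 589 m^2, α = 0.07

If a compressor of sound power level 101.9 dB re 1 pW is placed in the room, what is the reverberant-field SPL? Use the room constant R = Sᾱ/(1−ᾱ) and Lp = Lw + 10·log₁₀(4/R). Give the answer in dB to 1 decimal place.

87.2 dB

A = 112.427 sabins; S = 2078.0 m^2.
ᾱ = 0.0541, so room constant R = A/(1−ᾱ) = 118.857 m^2.
Lp = 101.9 + 10·log₁₀(4/118.857) = 101.9 + (-14.73) = 87.2 dB.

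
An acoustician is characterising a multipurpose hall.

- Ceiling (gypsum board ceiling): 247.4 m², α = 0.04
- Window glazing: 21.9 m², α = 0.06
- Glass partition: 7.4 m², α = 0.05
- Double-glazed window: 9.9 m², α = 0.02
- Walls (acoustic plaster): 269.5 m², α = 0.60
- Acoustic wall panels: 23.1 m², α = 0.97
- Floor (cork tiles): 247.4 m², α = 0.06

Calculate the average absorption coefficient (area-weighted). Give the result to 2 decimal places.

Total surface area S = 826.6 m².
Σ(Sᵢαᵢ) = 247.4*0.04 + 21.9*0.06 + 7.4*0.05 + 9.9*0.02 + 269.5*0.60 + 23.1*0.97 + 247.4*0.06 = 210.729.
ᾱ = 210.729 / 826.6 = 0.25.

0.25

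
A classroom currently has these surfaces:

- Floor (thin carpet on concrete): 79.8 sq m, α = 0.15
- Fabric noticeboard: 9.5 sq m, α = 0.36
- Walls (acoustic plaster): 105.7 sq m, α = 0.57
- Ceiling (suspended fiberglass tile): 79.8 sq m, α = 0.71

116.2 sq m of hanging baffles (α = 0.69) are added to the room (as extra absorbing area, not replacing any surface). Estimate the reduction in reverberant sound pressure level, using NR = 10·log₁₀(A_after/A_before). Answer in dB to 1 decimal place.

Summing Sᵢαᵢ: 11.970 + 3.420 + 60.249 + 56.658 → A_before = 132.297 sabins.
Added absorption = 116.2 × 0.69 = 80.178 sabins.
New total A_after = 212.475 sabins.
NR = 10·log₁₀(212.475/132.297) = 2.1 dB.

2.1 dB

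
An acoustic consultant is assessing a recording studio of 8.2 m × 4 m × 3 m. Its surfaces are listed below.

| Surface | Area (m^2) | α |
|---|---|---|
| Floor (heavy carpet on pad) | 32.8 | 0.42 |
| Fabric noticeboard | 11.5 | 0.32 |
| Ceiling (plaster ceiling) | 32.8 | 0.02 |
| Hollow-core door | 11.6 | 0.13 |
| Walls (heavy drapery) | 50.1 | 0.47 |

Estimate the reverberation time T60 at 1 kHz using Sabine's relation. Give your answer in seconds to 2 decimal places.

0.37 sec

A = Σ Sᵢαᵢ = 32.8×0.42 + 11.5×0.32 + 32.8×0.02 + 11.6×0.13 + 50.1×0.47 = 43.167 sabins.
Volume V = 8.2 × 4 × 3 = 98.4 m³.
T = 0.161 V/A = 0.161·98.4/43.167 = 0.37 s.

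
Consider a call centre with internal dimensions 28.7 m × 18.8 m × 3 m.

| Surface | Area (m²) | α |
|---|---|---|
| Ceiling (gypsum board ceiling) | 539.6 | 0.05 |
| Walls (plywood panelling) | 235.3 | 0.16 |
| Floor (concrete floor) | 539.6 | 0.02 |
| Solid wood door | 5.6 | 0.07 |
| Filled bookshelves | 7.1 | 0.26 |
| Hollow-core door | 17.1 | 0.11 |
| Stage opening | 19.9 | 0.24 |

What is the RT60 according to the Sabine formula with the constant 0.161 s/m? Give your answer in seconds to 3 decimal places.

Total absorption A = 539.6*0.05 + 235.3*0.16 + 539.6*0.02 + 5.6*0.07 + 7.1*0.26 + 17.1*0.11 + 19.9*0.24
  = 26.980 + 37.648 + 10.792 + 0.392 + 1.846 + 1.881 + 4.776 = 84.315 m² sabins.
Volume V = 28.7 × 18.8 × 3 = 1618.68 m³.
RT60 = 0.161 · V / A = 0.161 × 1618.68 / 84.315 = 3.091 s.

3.091 s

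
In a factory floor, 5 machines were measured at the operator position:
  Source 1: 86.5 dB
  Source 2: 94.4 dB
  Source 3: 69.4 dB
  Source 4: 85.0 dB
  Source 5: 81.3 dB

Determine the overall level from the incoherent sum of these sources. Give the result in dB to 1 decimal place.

Σ 10^(Lᵢ/10) = 3.661e+09.
L_total = 10·log₁₀(3.661e+09) = 95.6 dB.

95.6 dB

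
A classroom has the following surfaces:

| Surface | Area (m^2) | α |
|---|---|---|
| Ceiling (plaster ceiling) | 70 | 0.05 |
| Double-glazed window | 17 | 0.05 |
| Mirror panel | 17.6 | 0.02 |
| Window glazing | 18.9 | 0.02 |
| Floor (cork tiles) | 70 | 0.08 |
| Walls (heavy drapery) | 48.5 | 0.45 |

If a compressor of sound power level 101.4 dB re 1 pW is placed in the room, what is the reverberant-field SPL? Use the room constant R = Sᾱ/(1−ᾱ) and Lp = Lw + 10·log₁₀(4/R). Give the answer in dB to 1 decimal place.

91.7 dB

Σ(Sᵢαᵢ) = 70×0.05 + 17×0.05 + 17.6×0.02 + 18.9×0.02 + 70×0.08 + 48.5×0.45 = 32.505; total area S = 242.0 m^2.
ᾱ = 32.505/242.0 = 0.1343; R = Sᾱ/(1−ᾱ) = 32.505/(1−0.1343) = 37.548 m^2.
Lp = Lw + 10 log₁₀(4/R) = 101.4 -9.73 = 91.7 dB.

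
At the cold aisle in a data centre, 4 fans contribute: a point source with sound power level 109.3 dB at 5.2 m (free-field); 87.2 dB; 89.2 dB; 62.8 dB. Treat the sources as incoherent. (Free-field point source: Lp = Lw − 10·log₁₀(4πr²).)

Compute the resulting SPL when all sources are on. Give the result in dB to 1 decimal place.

92.1 dB

Source at 5.2 m: Lp = 109.3 − 10·log₁₀(4π·5.2²) = 109.3 − 10·log₁₀(339.795) = 84.0 dB.
Σ 10^(Lᵢ/10) = 1.61e+09.
Back to dB: 10·log₁₀ Σ = 92.1 dB.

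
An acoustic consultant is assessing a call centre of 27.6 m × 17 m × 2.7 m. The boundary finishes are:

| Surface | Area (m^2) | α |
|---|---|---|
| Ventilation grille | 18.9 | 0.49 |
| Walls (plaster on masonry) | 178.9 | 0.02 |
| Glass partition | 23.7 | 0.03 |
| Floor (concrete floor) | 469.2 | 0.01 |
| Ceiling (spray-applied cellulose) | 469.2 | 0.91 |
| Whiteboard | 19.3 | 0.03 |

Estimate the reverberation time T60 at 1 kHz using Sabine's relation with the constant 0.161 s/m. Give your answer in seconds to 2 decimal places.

0.46 s

Summing Sᵢαᵢ: 9.261 + 3.578 + 0.711 + 4.692 + 426.972 + 0.579 → A = 445.793 sabins.
V = 27.6·17·2.7 = 1266.84 m³.
RT60 = 0.161 · V / A = 0.161 × 1266.84 / 445.793 = 0.46 s.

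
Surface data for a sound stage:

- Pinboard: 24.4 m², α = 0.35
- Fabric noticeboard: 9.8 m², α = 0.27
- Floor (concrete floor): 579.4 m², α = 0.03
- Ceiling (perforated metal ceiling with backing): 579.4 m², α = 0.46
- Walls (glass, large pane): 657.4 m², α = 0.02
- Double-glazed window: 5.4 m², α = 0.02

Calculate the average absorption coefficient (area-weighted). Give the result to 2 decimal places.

S = Σ Sᵢ = 24.4 + 9.8 + 579.4 + 579.4 + 657.4 + 5.4 = 1855.8 m².
Weighted sum Σ Sα = 308.348.
ᾱ = A/S = 0.17.

0.17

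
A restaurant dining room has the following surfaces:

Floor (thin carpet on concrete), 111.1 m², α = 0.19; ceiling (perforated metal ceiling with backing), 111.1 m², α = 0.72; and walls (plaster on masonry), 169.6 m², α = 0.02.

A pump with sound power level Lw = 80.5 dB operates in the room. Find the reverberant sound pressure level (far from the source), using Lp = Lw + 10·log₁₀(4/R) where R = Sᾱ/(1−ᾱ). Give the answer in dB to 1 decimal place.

65.0 dB

A = 104.493 sabins; S = 391.8 m².
ᾱ = 0.2667, so room constant R = A/(1−ᾱ) = 142.497 m².
Lp = Lw + 10 log₁₀(4/R) = 80.5 -15.52 = 65.0 dB.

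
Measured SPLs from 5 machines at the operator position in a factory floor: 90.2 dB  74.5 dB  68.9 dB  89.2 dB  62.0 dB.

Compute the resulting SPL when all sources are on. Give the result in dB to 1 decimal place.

92.8 dB

Σ 10^(Lᵢ/10) = 1.916e+09.
Back to dB: 10·log₁₀ Σ = 92.8 dB.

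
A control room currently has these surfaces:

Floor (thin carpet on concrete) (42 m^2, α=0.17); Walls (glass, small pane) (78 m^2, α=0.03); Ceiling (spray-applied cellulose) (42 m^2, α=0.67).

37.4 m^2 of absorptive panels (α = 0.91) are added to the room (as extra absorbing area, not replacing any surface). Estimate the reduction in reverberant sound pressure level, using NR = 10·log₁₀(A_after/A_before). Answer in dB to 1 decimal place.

Summing Sᵢαᵢ: 7.140 + 2.340 + 28.140 → A_before = 37.620 sabins.
Treatment contributes 37.4·0.91 = 34.034 sabins.
A_after = 37.620 + 34.034 = 71.654 sabins.
NR = 10·log₁₀(71.654/37.620) = 2.8 dB.

2.8 dB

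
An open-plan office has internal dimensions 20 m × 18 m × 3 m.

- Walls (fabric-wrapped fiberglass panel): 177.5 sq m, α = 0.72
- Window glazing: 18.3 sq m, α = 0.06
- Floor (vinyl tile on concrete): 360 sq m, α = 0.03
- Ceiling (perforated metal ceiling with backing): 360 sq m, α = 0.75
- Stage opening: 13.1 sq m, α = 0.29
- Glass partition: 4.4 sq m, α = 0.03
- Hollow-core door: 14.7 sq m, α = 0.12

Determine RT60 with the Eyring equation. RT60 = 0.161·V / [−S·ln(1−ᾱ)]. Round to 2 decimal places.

Total surface area S = 177.5 + 18.3 + 360 + 360 + 13.1 + 4.4 + 14.7 = 948.0 sq m.
Σ(Sᵢαᵢ) = 177.5×0.72 + 18.3×0.06 + 360×0.03 + 360×0.75 + 13.1×0.29 + 4.4×0.03 + 14.7×0.12 = 415.393.
ᾱ = 415.393 / 948.0 = 0.4382.
Eyring denominator: −S ln(1−ᾱ) = 546.626.
V = 20 × 18 × 3 = 1080 m³.
RT60 = 0.161 × 1080 / 546.626 = 0.32 s.

0.32 s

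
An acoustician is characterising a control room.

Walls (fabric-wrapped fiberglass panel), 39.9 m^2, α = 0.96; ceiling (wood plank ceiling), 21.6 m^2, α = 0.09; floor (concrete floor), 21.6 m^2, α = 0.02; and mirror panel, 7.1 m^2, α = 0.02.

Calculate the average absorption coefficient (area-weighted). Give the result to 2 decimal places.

Total surface area S = 90.2 m^2.
Weighted sum Σ Sα = 40.822.
ᾱ = A/S = 0.45.

0.45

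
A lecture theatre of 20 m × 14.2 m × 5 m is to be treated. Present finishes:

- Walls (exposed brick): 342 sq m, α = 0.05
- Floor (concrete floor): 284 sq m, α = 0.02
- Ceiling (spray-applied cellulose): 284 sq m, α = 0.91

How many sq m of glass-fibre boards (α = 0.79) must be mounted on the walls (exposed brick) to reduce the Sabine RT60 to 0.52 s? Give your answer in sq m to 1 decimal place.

Equivalent absorption area: A₁ = 342·0.05 + 284·0.02 + 284·0.91 = 281.220 sq m.
V = 1420 m³. Target absorption A₂ = 0.161 × 1420 / 0.52 = 439.654 sabins.
ΔA needed = 439.654 − 281.220 = 158.434 sabins.
Each sq m of panel replacing the walls (exposed brick) adds (0.79 − 0.05) = 0.74 sabins.
Area = ΔA/Δα = 158.434/0.74 = 214.1 sq m.

214.1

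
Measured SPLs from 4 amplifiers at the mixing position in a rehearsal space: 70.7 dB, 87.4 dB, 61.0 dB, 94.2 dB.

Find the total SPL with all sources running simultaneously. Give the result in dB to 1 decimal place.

95.0 dB

Converting to relative power and adding: 10^(70.7/10) + 10^(87.4/10) + 10^(61.0/10) + 10^(94.2/10) = 3.193e+09.
Back to dB: 10·log₁₀ Σ = 95.0 dB.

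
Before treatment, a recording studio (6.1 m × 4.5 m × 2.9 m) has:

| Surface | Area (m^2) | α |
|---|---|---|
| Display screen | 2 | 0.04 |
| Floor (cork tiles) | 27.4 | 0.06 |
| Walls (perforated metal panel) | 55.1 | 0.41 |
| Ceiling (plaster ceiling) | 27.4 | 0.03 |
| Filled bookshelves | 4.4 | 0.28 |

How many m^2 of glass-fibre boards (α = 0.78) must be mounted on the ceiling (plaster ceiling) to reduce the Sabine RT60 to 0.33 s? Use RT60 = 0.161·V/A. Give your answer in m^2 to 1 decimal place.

16.6

Summing Sᵢαᵢ: 0.080 + 1.644 + 22.591 + 0.822 + 1.232 → A₁ = 26.369 sabins.
V = 79.605 m³. Target absorption A₂ = 0.161 × 79.605 / 0.33 = 38.838 sabins.
ΔA needed = 38.838 − 26.369 = 12.469 sabins.
Net gain per m^2: Δα = 0.78 − 0.03 = 0.75.
Panel area = 12.469 / 0.75 = 16.6 m^2.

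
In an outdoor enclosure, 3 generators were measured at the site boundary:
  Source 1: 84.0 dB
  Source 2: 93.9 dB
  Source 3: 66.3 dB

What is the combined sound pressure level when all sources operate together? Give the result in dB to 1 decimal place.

94.3 dB

Sum in the linear (power) domain: Σ 10^(Lᵢ/10) = 10^(84.0/10) + 10^(93.9/10) + 10^(66.3/10) = 2.71e+09.
Combined level = 10 log₁₀(2.71e+09) = 94.3 dB.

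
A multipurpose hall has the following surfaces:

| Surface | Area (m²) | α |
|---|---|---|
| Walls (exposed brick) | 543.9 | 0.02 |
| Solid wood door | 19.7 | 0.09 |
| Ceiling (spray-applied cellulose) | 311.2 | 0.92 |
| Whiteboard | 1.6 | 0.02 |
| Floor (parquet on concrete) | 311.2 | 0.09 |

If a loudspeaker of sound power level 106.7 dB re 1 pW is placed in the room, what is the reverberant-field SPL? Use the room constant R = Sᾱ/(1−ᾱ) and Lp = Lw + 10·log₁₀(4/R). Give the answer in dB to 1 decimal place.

86.2 dB

Σ(Sᵢαᵢ) = 543.9×0.02 + 19.7×0.09 + 311.2×0.92 + 1.6×0.02 + 311.2×0.09 = 326.995; total area S = 1187.6 m².
ᾱ = 0.2753, so room constant R = A/(1−ᾱ) = 451.214 m².
Lp = 106.7 + 10·log₁₀(4/451.214) = 106.7 + (-20.52) = 86.2 dB.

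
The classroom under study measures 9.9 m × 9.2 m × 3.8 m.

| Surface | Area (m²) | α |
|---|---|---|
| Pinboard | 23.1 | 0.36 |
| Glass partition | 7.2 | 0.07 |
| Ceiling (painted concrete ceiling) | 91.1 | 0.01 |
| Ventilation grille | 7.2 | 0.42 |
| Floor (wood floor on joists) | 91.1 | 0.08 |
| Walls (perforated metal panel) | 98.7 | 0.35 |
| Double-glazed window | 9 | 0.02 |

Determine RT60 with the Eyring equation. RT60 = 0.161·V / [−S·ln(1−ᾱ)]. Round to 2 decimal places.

0.93 seconds

Total surface area S = 23.1 + 7.2 + 91.1 + 7.2 + 91.1 + 98.7 + 9 = 327.4 m².
Absorption A = 23.1·0.36 + 7.2·0.07 + 91.1·0.01 + 7.2·0.42 + 91.1·0.08 + 98.7·0.35 + 9·0.02 = 54.768 sabins.
ᾱ = 54.768 / 327.4 = 0.1673.
−S·ln(1−ᾱ) = −327.4 × ln(1 − 0.1673) = 59.941.
V = 9.9 × 9.2 × 3.8 = 346.104 m³.
RT60 = 0.161 × 346.104 / 59.941 = 0.93 s.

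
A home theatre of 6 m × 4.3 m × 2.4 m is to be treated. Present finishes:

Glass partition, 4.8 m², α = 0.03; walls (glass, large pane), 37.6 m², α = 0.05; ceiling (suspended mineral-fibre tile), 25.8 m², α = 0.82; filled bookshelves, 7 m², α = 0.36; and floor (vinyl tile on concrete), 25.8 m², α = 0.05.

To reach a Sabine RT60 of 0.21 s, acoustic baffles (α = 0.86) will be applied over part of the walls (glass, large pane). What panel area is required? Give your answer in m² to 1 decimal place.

25.3

A₁ = Σ Sᵢαᵢ = 4.8*0.03 + 37.6*0.05 + 25.8*0.82 + 7*0.36 + 25.8*0.05 = 26.990 sabins.
V = 61.92 m³. Target absorption A₂ = 0.161 × 61.92 / 0.21 = 47.472 sabins.
ΔA needed = 47.472 − 26.990 = 20.482 sabins.
Each m² of panel replacing the walls (glass, large pane) adds (0.86 − 0.05) = 0.81 sabins.
Panel area = 20.482 / 0.81 = 25.3 m².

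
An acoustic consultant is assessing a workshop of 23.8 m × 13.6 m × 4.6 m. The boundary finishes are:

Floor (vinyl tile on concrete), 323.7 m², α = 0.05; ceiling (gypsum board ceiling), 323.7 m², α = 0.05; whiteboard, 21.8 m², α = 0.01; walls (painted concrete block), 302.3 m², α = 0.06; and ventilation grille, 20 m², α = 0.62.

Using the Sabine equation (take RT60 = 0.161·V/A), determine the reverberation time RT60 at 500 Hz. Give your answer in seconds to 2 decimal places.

3.80 sec

Equivalent absorption area: A = 323.7×0.05 + 323.7×0.05 + 21.8×0.01 + 302.3×0.06 + 20×0.62 = 63.126 m².
V = 23.8·13.6·4.6 = 1488.928 m³.
T = 0.161 V/A = 0.161·1488.928/63.126 = 3.80 s.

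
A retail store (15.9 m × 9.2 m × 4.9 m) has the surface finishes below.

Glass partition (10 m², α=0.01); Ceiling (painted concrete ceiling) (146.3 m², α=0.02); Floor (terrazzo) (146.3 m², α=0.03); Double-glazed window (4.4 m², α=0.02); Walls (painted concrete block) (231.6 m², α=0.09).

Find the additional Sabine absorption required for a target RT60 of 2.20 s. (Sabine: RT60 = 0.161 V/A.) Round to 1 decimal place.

24.1 sabins

Summing Sᵢαᵢ: 0.100 + 2.926 + 4.389 + 0.088 + 20.844 → A₁ = 28.347 sabins.
For T = 2.20 s, need A₂ = 0.161·V/T = 0.161·716.772/2.20 = 52.455 sabins.
Additional absorption ΔA = 52.455 − 28.347 = 24.1 sabins.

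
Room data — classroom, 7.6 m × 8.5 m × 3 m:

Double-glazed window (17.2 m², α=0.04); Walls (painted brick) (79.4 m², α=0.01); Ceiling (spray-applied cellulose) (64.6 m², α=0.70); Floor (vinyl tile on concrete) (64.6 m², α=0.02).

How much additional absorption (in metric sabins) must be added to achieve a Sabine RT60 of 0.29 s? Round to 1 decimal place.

59.6 sabins

Summing Sᵢαᵢ: 0.688 + 0.794 + 45.220 + 1.292 → A₁ = 47.994 sabins.
For T = 0.29 s, need A₂ = 0.161·V/T = 0.161·193.8/0.29 = 107.592 sabins.
ΔA = A₂ − A₁ = 107.592 − 47.994 = 59.6 sabins.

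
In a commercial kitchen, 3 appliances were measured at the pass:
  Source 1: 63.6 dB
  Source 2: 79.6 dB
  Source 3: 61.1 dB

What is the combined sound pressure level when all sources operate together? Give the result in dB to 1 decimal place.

Σ 10^(Lᵢ/10) = 9.478e+07.
L_total = 10·log₁₀(9.478e+07) = 79.8 dB.

79.8 dB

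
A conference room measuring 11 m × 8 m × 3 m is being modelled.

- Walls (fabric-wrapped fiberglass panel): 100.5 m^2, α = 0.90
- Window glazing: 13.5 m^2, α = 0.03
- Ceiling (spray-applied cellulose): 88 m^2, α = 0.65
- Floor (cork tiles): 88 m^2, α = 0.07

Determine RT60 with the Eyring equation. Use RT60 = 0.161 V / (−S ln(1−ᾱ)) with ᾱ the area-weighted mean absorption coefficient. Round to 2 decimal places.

Total surface area S = 100.5 + 13.5 + 88 + 88 = 290.0 m^2.
Absorption A = 100.5×0.90 + 13.5×0.03 + 88×0.65 + 88×0.07 = 154.215 sabins.
ᾱ = 154.215 / 290.0 = 0.5318.
−S·ln(1−ᾱ) = −290.0 × ln(1 − 0.5318) = 220.069.
V = 11 × 8 × 3 = 264 m³.
RT60 = 0.161 × 264 / 220.069 = 0.19 s.

0.19 sec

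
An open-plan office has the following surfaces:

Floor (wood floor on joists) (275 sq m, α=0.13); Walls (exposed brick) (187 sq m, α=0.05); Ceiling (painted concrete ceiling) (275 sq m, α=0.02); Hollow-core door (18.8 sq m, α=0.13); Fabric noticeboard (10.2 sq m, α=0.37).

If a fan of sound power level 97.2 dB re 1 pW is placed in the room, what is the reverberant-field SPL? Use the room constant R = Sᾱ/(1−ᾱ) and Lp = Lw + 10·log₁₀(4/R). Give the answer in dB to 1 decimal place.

85.3 dB

Σ(Sᵢαᵢ) = 275·0.13 + 187·0.05 + 275·0.02 + 18.8·0.13 + 10.2·0.37 = 56.818; total area S = 766.0 sq m.
ᾱ = 56.818/766.0 = 0.0742; R = Sᾱ/(1−ᾱ) = 56.818/(1−0.0742) = 61.372 sq m.
Lp = Lw + 10 log₁₀(4/R) = 97.2 -11.86 = 85.3 dB.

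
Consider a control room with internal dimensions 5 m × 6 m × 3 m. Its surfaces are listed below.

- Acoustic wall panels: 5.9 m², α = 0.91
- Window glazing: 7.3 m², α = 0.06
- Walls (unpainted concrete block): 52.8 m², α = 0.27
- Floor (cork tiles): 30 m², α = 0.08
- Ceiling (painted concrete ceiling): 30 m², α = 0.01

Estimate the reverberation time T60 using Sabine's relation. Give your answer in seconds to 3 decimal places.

Equivalent absorption area: A = 5.9·0.91 + 7.3·0.06 + 52.8·0.27 + 30·0.08 + 30·0.01 = 22.763 m².
Room volume: 90 m³.
Sabine: RT60 = 0.161 × 90 / 22.763 = 0.637 s.

0.637 s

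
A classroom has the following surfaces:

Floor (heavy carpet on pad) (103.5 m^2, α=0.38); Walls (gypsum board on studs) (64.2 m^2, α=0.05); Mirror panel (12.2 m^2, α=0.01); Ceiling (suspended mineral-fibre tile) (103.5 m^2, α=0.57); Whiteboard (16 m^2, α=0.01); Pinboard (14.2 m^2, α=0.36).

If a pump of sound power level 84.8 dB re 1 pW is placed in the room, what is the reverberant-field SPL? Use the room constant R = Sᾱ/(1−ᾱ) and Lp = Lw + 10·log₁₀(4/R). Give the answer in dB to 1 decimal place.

68.7 dB

Σ(Sᵢαᵢ) = 103.5·0.38 + 64.2·0.05 + 12.2·0.01 + 103.5·0.57 + 16·0.01 + 14.2·0.36 = 106.929; total area S = 313.6 m^2.
ᾱ = 106.929/313.6 = 0.3410; R = Sᾱ/(1−ᾱ) = 106.929/(1−0.3410) = 162.259 m^2.
Lp = 84.8 + 10·log₁₀(4/162.259) = 84.8 + (-16.08) = 68.7 dB.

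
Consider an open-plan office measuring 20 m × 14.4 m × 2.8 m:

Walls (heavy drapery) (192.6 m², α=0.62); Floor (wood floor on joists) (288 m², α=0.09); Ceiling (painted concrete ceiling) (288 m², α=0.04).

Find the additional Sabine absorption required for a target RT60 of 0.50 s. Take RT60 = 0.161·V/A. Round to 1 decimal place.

Total absorption A₁ = 192.6*0.62 + 288*0.09 + 288*0.04
  = 119.412 + 25.920 + 11.520 = 156.852 m² sabins.
V = 806.4 m³. Required absorption A₂ = 0.161 × 806.4 / 0.50 = 259.661 sabins.
ΔA = A₂ − A₁ = 259.661 − 156.852 = 102.8 sabins.

102.8 sabins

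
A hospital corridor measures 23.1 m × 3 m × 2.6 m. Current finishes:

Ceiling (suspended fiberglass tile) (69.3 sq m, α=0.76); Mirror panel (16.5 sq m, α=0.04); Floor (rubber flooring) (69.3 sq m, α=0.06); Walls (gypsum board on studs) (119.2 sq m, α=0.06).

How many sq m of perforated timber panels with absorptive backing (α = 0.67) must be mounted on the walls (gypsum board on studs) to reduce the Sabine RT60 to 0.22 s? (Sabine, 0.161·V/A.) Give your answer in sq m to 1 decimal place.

Equivalent absorption area: A₁ = 69.3·0.76 + 16.5·0.04 + 69.3·0.06 + 119.2·0.06 = 64.638 sq m.
Required A₂ = 0.161·180.18/0.22 = 131.859 sabins.
Absorption to add: 131.859 − 64.638 = 67.221 sabins.
Net gain per sq m: Δα = 0.67 − 0.06 = 0.61.
Panel area = 67.221 / 0.61 = 110.2 sq m.

110.2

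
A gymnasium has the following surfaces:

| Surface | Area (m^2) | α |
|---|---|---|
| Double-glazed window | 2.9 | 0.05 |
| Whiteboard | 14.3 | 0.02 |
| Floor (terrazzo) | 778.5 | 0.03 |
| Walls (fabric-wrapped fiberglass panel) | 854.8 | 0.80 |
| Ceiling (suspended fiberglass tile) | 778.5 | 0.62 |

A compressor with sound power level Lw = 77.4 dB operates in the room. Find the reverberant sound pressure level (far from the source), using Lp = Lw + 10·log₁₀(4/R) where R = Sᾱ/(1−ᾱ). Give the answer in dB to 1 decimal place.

Σ(Sᵢαᵢ) = 2.9×0.05 + 14.3×0.02 + 778.5×0.03 + 854.8×0.80 + 778.5×0.62 = 1190.296; total area S = 2429.0 m^2.
ᾱ = 1190.296/2429.0 = 0.4900; R = Sᾱ/(1−ᾱ) = 1190.296/(1−0.4900) = 2333.914 m^2.
Lp = Lw + 10 log₁₀(4/R) = 77.4 -27.66 = 49.7 dB.

49.7 dB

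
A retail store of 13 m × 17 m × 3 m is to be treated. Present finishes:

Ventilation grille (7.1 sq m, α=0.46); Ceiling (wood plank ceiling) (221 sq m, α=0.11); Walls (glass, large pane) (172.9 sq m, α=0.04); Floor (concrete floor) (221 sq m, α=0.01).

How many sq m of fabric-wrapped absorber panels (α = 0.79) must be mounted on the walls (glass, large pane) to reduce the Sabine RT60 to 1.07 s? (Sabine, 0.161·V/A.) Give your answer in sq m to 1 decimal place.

Summing Sᵢαᵢ: 3.266 + 24.310 + 6.916 + 2.210 → A₁ = 36.702 sabins.
V = 663 m³. Target absorption A₂ = 0.161 × 663 / 1.07 = 99.760 sabins.
ΔA needed = 99.760 − 36.702 = 63.058 sabins.
Net gain per sq m: Δα = 0.79 − 0.04 = 0.75.
Area = ΔA/Δα = 63.058/0.75 = 84.1 sq m.

84.1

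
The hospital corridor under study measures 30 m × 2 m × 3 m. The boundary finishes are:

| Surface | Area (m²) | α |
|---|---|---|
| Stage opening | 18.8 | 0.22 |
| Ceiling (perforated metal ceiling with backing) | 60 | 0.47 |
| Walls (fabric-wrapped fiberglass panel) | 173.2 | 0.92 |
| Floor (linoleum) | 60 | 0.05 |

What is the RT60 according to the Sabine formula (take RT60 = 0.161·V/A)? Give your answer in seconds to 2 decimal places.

0.15 s

Total absorption A = 18.8*0.22 + 60*0.47 + 173.2*0.92 + 60*0.05
  = 4.136 + 28.200 + 159.344 + 3.000 = 194.680 m² sabins.
V = 30·2·3 = 180 m³.
Sabine: RT60 = 0.161 × 180 / 194.680 = 0.15 s.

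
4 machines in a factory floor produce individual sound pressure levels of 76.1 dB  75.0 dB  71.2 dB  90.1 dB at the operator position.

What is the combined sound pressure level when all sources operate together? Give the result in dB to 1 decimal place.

90.4 dB

Converting to relative power and adding: 10^(76.1/10) + 10^(75.0/10) + 10^(71.2/10) + 10^(90.1/10) = 1.109e+09.
Back to dB: 10·log₁₀ Σ = 90.4 dB.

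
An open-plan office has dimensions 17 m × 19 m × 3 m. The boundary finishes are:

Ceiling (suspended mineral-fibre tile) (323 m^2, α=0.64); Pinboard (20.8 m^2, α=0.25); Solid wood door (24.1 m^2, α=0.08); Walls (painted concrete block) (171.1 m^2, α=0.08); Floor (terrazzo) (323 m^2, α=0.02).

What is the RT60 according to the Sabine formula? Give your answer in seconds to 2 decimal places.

Total absorption A = 323·0.64 + 20.8·0.25 + 24.1·0.08 + 171.1·0.08 + 323·0.02
  = 206.720 + 5.200 + 1.928 + 13.688 + 6.460 = 233.996 m^2 sabins.
V = 17·19·3 = 969 m³.
RT60 = 0.161 · V / A = 0.161 × 969 / 233.996 = 0.67 s.

0.67 s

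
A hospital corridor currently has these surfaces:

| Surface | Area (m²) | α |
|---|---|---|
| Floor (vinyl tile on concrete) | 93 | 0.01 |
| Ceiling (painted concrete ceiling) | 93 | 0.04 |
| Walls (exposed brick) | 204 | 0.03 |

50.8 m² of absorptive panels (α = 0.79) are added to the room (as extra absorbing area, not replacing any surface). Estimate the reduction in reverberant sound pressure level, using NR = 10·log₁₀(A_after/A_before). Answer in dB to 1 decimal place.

Equivalent absorption area: A_before = 93·0.01 + 93·0.04 + 204·0.03 = 10.770 m².
Added absorption = 50.8 × 0.79 = 40.132 sabins.
A_after = 10.770 + 40.132 = 50.902 sabins.
Reduction = 10 log₁₀(A_after/A_before) = 10 log₁₀(4.7263) = 6.7 dB.

6.7 dB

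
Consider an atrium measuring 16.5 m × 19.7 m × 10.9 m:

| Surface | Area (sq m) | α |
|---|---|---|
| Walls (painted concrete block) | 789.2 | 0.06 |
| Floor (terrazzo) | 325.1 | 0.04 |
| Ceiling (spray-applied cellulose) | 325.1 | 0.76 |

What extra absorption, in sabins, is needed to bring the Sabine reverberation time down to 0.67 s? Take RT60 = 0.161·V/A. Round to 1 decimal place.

A₁ = Σ Sᵢαᵢ = 789.2×0.06 + 325.1×0.04 + 325.1×0.76 = 307.432 sabins.
V = 3543.045 m³. Required absorption A₂ = 0.161 × 3543.045 / 0.67 = 851.388 sabins.
Shortfall: 851.388 − 307.432 = 544.0 sabins.

544.0 sabins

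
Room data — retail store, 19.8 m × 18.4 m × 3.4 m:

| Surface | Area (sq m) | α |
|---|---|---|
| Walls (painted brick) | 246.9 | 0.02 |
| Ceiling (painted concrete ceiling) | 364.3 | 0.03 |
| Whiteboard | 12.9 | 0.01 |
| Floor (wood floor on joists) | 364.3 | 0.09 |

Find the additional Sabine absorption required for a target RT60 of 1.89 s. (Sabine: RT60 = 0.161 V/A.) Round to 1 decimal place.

56.7 sabins

Equivalent absorption area: A₁ = 246.9×0.02 + 364.3×0.03 + 12.9×0.01 + 364.3×0.09 = 48.783 sq m.
For T = 1.89 s, need A₂ = 0.161·V/T = 0.161·1238.688/1.89 = 105.518 sabins.
Shortfall: 105.518 − 48.783 = 56.7 sabins.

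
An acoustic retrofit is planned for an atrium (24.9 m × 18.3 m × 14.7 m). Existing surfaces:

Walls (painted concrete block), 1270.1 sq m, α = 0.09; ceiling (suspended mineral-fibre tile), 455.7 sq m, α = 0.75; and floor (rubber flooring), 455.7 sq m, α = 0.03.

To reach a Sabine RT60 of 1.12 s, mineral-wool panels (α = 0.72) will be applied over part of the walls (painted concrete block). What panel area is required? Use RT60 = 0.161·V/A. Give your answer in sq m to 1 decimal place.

782.8

A₁ = Σ Sᵢαᵢ = 1270.1×0.09 + 455.7×0.75 + 455.7×0.03 = 469.755 sabins.
V = 6698.349 m³. Target absorption A₂ = 0.161 × 6698.349 / 1.12 = 962.888 sabins.
ΔA needed = 962.888 − 469.755 = 493.133 sabins.
Each sq m of panel replacing the walls (painted concrete block) adds (0.72 − 0.09) = 0.63 sabins.
Area = ΔA/Δα = 493.133/0.63 = 782.8 sq m.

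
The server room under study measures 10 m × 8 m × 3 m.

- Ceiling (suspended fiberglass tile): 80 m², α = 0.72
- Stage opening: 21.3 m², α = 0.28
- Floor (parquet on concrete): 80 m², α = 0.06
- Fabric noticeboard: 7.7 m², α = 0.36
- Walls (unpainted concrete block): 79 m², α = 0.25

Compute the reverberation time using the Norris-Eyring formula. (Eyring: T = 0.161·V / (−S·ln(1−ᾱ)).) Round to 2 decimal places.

Total surface area S = 80 + 21.3 + 80 + 7.7 + 79 = 268.0 m².
Absorption A = 80·0.72 + 21.3·0.28 + 80·0.06 + 7.7·0.36 + 79·0.25 = 90.886 sabins.
ᾱ = 90.886 / 268.0 = 0.3391.
−S·ln(1−ᾱ) = −268.0 × ln(1 − 0.3391) = 110.993.
V = 10 × 8 × 3 = 240 m³.
T = 0.161·V/[−S·ln(1−ᾱ)] = 0.161·240/110.993 = 0.35 s.

0.35 s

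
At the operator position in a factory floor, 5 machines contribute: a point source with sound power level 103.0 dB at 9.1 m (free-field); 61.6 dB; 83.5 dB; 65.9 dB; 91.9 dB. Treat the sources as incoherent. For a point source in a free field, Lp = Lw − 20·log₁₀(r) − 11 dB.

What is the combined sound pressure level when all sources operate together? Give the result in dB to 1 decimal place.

92.5 dB

Source at 9.1 m: Lp = 103.0 − 20·log₁₀(9.1) − 11 = 72.8 dB.
Converting to relative power and adding: 10^(72.8/10) + 10^(61.6/10) + 10^(83.5/10) + 10^(65.9/10) + 10^(91.9/10) = 1.797e+09.
Combined level = 10 log₁₀(1.797e+09) = 92.5 dB.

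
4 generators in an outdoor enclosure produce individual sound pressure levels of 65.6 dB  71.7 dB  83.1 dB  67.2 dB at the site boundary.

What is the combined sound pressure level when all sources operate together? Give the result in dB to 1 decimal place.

Converting to relative power and adding: 10^(65.6/10) + 10^(71.7/10) + 10^(83.1/10) + 10^(67.2/10) = 2.278e+08.
Combined level = 10 log₁₀(2.278e+08) = 83.6 dB.

83.6 dB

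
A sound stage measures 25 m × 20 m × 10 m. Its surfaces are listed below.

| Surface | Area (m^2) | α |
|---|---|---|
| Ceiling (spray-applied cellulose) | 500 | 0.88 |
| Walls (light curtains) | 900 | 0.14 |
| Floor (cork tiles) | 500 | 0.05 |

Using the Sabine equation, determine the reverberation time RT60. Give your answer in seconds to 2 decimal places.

1.36 sec

Total absorption A = 500*0.88 + 900*0.14 + 500*0.05
  = 440.000 + 126.000 + 25.000 = 591.000 m^2 sabins.
Room volume: 5000 m³.
T = 0.161 V/A = 0.161·5000/591.000 = 1.36 s.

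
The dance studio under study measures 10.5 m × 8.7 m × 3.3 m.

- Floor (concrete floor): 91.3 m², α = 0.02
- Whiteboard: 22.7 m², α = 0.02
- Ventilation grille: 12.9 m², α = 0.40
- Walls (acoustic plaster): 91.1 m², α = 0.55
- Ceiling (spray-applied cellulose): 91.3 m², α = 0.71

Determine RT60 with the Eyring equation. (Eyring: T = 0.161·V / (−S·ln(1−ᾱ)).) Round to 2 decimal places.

S = Σ Sᵢ = 309.3 m².
Σ(Sᵢαᵢ) = 91.3·0.02 + 22.7·0.02 + 12.9·0.40 + 91.1·0.55 + 91.3·0.71 = 122.368.
ᾱ = 122.368 / 309.3 = 0.3956.
−S·ln(1−ᾱ) = −309.3 × ln(1 − 0.3956) = 155.738.
V = 10.5 × 8.7 × 3.3 = 301.455 m³.
RT60 = 0.161 × 301.455 / 155.738 = 0.31 s.

0.31 s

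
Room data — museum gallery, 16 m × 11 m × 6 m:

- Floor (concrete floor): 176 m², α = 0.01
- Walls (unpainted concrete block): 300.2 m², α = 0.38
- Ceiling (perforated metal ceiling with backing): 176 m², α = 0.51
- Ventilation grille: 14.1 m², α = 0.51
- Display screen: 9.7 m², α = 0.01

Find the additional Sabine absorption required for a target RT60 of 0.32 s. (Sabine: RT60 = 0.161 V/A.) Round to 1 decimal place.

318.4 sabins

Total absorption A₁ = 176·0.01 + 300.2·0.38 + 176·0.51 + 14.1·0.51 + 9.7·0.01
  = 1.760 + 114.076 + 89.760 + 7.191 + 0.097 = 212.884 m² sabins.
V = 1056 m³. Required absorption A₂ = 0.161 × 1056 / 0.32 = 531.300 sabins.
Shortfall: 531.300 − 212.884 = 318.4 sabins.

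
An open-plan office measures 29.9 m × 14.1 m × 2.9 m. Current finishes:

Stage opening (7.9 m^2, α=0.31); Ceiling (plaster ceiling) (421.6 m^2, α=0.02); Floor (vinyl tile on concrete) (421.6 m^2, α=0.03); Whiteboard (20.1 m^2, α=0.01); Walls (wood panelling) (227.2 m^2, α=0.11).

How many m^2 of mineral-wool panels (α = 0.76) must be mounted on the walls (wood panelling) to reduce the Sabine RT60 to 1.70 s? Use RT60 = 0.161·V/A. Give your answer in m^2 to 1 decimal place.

Equivalent absorption area: A₁ = 7.9*0.31 + 421.6*0.02 + 421.6*0.03 + 20.1*0.01 + 227.2*0.11 = 48.722 m^2.
Required A₂ = 0.161·1222.611/1.70 = 115.788 sabins.
ΔA needed = 115.788 − 48.722 = 67.066 sabins.
Net gain per m^2: Δα = 0.76 − 0.11 = 0.65.
Panel area = 67.066 / 0.65 = 103.2 m^2.

103.2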